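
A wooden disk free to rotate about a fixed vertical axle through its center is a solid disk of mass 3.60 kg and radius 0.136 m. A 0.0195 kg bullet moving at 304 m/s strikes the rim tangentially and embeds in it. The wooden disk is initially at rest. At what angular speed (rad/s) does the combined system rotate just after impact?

The axle reaction passes through the axle and exerts no torque about it; angular momentum about the axle is conserved through the impact.
I_p = ½(3.60)(0.136)² = 0.03329 kg·m². Taking the sense of the bullet's angular momentum as positive, L_{bullet} = m v R = (0.0195)(304)(0.136) = 0.8062 kg·m²/s.
L_i = 0 + 0.8062 = 0.8062 kg·m²/s.
After sticking, I_f = I_p + m R² = 0.03329 + (0.0195)(0.136)² = 0.03365 kg·m².
ω_f = L_i / I_f = 0.8062 / 0.03365 = 23.96 rad/s.

|ω_f| ≈ 24.0 rad/s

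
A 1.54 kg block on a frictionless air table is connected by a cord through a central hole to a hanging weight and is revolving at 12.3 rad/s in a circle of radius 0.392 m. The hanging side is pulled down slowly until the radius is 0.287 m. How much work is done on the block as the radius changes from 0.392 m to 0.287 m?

W ≈ 15.5 J

The constraining force is radial, so m r² ω about the center is conserved.
ω₂ = ω₁ (r₁/r₂)² = (12.3)(0.392/0.287)² = 22.95 rad/s.
W = ΔKE = ½m(v₂² − v₁²) = 15.49 J.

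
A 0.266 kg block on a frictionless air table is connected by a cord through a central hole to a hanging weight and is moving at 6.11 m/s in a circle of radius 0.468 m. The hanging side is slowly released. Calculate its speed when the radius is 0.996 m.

The only horizontal force on the mass is along the cord (radial), so it exerts no torque about the hole and angular momentum m v r is conserved.
v₂ = v₁ r₁ / r₂ = (6.11)(0.468) / (0.996) = 2.871 m/s.

v₂ ≈ 2.87 m/s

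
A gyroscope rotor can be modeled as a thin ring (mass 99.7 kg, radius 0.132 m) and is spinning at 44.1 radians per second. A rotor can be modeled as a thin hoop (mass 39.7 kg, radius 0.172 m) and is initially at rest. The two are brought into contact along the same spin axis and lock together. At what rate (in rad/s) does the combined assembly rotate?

|ω_f| ≈ 26.3 rad/s

No external torque acts about the common axis, so total angular momentum is conserved.
Moments of inertia: I_A = (99.7)(0.132)² = 1.737 kg·m²; I_B = (39.7)(0.172)² = 1.174 kg·m².
Taking A's sense as positive: L = (1.737)(44.1) = 76.61 kg·m²·rad/s.
Combined I = 1.737 + 1.174 = 2.912 kg·m².
ω_f = L / I = 76.61 / 2.912 = 26.31 rad/s.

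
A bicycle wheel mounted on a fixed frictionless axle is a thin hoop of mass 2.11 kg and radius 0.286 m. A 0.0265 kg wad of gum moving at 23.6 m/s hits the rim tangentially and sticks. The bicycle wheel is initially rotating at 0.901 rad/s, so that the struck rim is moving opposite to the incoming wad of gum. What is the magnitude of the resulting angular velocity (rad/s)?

|ω_f| ≈ 0.134 rad/s

The axle reaction passes through the axle and exerts no torque about it; angular momentum about the axle is conserved through the impact.
I_p = (2.11)(0.286)² = 0.1726 kg·m². Taking the sense of the wad of gum's angular momentum as positive, L_{wad} = m v R = (0.0265)(23.6)(0.286) = 0.1789 kg·m²/s.
L_i = −I_p ω_p + m v R = −(0.1726)(0.901) + 0.1789 = 0.02336 kg·m²/s.
After sticking, I_f = I_p + m R² = 0.1726 + (0.0265)(0.286)² = 0.1748 kg·m².
ω_f = L_i / I_f = 0.02336 / 0.1748 = 0.1337 rad/s.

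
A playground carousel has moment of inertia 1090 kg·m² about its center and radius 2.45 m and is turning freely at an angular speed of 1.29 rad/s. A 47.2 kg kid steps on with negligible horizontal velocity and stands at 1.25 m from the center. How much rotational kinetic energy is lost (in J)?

energy lost ≈ 57.5 J

No external torque acts about the center; L_before = L_after.
Added inertia Σmr² = (47.2)(1.25)² = 73.75 kg·m²; I_f = 1090 + 73.75 = 1164 kg·m².
ω_f = I_p ω_i / I_f = (1090)(1.29) / 1164 = 1.208 rad/s.
KE_i = ½(1090)(1.290 rad/s)² = 906.9 J; KE_f = ½(1164)(1.208)² = 849.5 J.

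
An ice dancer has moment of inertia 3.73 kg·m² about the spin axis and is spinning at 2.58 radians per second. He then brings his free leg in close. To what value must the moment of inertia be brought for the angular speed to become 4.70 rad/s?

No external torque acts about the spin axis, so angular momentum is conserved.
I₂ = I₁ω₁ / ω₂ = (3.73)(2.58) / (4.70) = 2.048 kg·m².

I₂ ≈ 2.05 kg·m²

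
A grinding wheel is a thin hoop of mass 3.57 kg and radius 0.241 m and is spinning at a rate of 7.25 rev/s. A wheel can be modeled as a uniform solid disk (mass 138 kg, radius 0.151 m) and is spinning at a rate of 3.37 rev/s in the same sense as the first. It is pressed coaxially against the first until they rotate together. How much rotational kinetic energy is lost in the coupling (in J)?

ΔKE lost ≈ 54.4 J

No external torque acts about the common axis, so total angular momentum is conserved.
Moments of inertia: I_A = (3.57)(0.241)² = 0.2073 kg·m²; I_B = ½(138)(0.151)² = 1.573 kg·m².
Taking A's sense as positive: L = (0.2073)(7.25) + (1.573)(3.37) = 6.805 kg·m²·rev/s.
Combined I = 0.2073 + 1.573 = 1.781 kg·m².
ω_f = L / I = 6.805 / 1.781 = 3.822 rev/s.
KE_i = ½ΣIω² = 567.8 J; KE_f = ½(1.781)(24.01)² = 513.4 J.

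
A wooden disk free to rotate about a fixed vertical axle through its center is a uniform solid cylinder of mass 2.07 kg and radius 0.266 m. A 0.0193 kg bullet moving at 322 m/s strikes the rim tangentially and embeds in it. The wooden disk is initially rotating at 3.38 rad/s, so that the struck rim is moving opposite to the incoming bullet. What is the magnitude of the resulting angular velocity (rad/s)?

About the axle the impulsive forces during the collision are internal, so angular momentum about that axis is conserved.
I_p = ½(2.07)(0.266)² = 0.07323 kg·m². Taking the sense of the bullet's angular momentum as positive, L_{bullet} = m v R = (0.0193)(322)(0.266) = 1.653 kg·m²/s.
L_i = −I_p ω_p + m v R = −(0.07323)(3.38) + 1.653 = 1.406 kg·m²/s.
After sticking, I_f = I_p + m R² = 0.07323 + (0.0193)(0.266)² = 0.07460 kg·m².
ω_f = L_i / I_f = 1.406 / 0.07460 = 18.84 rad/s.

|ω_f| ≈ 18.8 rad/s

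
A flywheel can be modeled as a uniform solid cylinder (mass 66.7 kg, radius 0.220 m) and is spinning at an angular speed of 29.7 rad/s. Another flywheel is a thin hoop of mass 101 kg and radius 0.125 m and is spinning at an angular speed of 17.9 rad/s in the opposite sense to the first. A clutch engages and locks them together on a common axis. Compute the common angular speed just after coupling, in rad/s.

The coupling torques are internal; angular momentum about the shared axis is conserved.
Moments of inertia: I_A = ½(66.7)(0.220)² = 1.614 kg·m²; I_B = (101)(0.125)² = 1.578 kg·m².
Taking A's sense as positive: L = (1.614)(29.7) − (1.578)(17.9) = 19.69 kg·m²·rad/s.
Combined I = 1.614 + 1.578 = 3.192 kg·m².
ω_f = L / I = 19.69 / 3.192 = 6.169 rad/s.

|ω_f| ≈ 6.17 rad/s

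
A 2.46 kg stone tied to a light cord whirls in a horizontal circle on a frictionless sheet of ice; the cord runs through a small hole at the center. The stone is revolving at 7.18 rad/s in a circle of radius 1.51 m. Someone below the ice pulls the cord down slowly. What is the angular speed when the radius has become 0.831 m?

The constraining force is radial, so m r² ω about the center is conserved.
ω₂ = ω₁ (r₁/r₂)² = (7.18)(1.51/0.831)² = 23.71 rad/s.

ω₂ ≈ 23.7 rad/s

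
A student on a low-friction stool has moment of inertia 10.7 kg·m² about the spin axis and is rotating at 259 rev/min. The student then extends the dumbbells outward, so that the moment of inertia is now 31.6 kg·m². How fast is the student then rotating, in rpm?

ω₂ ≈ 87.7 rpm

With no external torque about the axis, L is conserved: I₁ω₁ = I₂ω₂.
ω₂ = I₁ω₁ / I₂ = (10.70)(259 rpm) / (31.60) = 87.70 rpm.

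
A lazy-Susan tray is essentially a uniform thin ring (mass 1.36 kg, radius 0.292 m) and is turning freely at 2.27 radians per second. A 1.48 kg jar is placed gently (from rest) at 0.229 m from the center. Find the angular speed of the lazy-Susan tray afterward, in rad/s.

ω_f ≈ 1.36 rad/s

The added mass arrives with no angular momentum about the center, and any external torque about the center is negligible, so the system's angular momentum is conserved.
I_p = (1.36)(0.292)² = 0.1160 kg·m².
Added inertia Σmr² = (1.48)(0.229)² = 0.07761 kg·m²; I_f = 0.1160 + 0.07761 = 0.1936 kg·m².
ω_f = I_p ω_i / I_f = (0.1160)(2.27) / 0.1936 = 1.360 rad/s.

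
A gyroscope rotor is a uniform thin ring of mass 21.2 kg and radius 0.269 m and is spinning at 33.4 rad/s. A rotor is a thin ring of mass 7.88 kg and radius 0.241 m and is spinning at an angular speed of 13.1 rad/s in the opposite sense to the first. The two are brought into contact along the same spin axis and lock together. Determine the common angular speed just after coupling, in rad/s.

The coupling torques are internal; angular momentum about the shared axis is conserved.
Moments of inertia: I_A = (21.2)(0.269)² = 1.534 kg·m²; I_B = (7.88)(0.241)² = 0.4577 kg·m².
Taking A's sense as positive: L = (1.534)(33.4) − (0.4577)(13.1) = 45.24 kg·m²·rad/s.
Combined I = 1.534 + 0.4577 = 1.992 kg·m².
ω_f = L / I = 45.24 / 1.992 = 22.71 rad/s.

|ω_f| ≈ 22.7 rad/s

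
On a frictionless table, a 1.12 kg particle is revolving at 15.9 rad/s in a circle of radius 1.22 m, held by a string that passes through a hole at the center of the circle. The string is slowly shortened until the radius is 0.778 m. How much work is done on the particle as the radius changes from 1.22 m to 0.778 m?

No torque about the axis ⇒ m r₁² ω₁ = m r₂² ω₂.
ω₂ = ω₁ (r₁/r₂)² = (15.9)(1.22/0.778)² = 39.10 rad/s.
W = ΔKE = ½m(v₂² − v₁²) = 307.4 J.

W ≈ 307 J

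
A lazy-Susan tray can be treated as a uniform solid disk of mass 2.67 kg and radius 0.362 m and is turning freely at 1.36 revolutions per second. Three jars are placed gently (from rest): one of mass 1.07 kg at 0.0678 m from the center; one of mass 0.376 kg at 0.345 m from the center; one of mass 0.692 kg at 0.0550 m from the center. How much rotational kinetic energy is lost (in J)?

energy lost ≈ 1.46 J

No external torque acts about the center; L_before = L_after.
I_p = ½(2.67)(0.362)² = 0.1749 kg·m².
Added inertia Σmr² = (1.07)(0.0678)² + (0.376)(0.345)² + (0.692)(0.0550)² = 0.05177 kg·m²; I_f = 0.1749 + 0.05177 = 0.2267 kg·m².
ω_f = I_p ω_i / I_f = (0.1749)(1.36) / 0.2267 = 1.049 rev/s.
KE_i = ½(0.1749)(8.545 rad/s)² = 6.387 J; KE_f = ½(0.2267)(6.594)² = 4.929 J.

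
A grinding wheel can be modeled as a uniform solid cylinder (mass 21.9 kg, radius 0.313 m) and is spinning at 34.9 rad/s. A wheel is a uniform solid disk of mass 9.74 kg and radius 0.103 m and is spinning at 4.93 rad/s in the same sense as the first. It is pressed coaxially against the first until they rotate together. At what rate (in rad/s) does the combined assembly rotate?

|ω_f| ≈ 33.5 rad/s

The coupling torques are internal; angular momentum about the shared axis is conserved.
Moments of inertia: I_A = ½(21.9)(0.313)² = 1.073 kg·m²; I_B = ½(9.74)(0.103)² = 0.05167 kg·m².
Taking A's sense as positive: L = (1.073)(34.9) + (0.05167)(4.93) = 37.69 kg·m²·rad/s.
Combined I = 1.073 + 0.05167 = 1.124 kg·m².
ω_f = L / I = 37.69 / 1.124 = 33.52 rad/s.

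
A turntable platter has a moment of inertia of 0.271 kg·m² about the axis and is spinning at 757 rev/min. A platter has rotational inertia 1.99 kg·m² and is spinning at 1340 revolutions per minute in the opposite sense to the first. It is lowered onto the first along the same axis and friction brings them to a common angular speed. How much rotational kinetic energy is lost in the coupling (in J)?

The coupling torques are internal; angular momentum about the shared axis is conserved.
Taking A's sense as positive: L = (0.2710)(757) − (1.990)(1340) = -2461 kg·m²·rpm.
Combined I = 0.2710 + 1.990 = 2.261 kg·m².
ω_f = L / I = -2461 / 2.261 = -1089 rpm.
KE_i = ½ΣIω² = 20440 J; KE_f = ½(2.261)(114.0)² = 14690 J.

ΔKE lost ≈ 5750 J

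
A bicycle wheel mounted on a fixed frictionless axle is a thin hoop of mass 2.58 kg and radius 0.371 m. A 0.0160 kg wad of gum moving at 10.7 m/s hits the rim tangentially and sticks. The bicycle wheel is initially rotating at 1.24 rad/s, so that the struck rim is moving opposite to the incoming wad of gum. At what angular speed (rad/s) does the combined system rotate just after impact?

|ω_f| ≈ 1.05 rad/s

About the axle the impulsive forces during the collision are internal, so angular momentum about that axis is conserved.
I_p = (2.58)(0.371)² = 0.3551 kg·m². Taking the sense of the wad of gum's angular momentum as positive, L_{wad} = m v R = (0.0160)(10.7)(0.371) = 0.06352 kg·m²/s.
L_i = −I_p ω_p + m v R = −(0.3551)(1.24) + 0.06352 = -0.3768 kg·m²/s.
After sticking, I_f = I_p + m R² = 0.3551 + (0.0160)(0.371)² = 0.3573 kg·m².
ω_f = L_i / I_f = -0.3768 / 0.3573 = -1.055 rad/s.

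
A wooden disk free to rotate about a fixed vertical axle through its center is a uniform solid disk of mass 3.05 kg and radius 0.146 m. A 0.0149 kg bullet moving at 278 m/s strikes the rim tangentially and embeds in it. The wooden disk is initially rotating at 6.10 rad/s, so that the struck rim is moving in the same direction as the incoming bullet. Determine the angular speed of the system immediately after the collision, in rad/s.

|ω_f| ≈ 24.5 rad/s

The axle reaction passes through the axle and exerts no torque about it; angular momentum about the axle is conserved through the impact.
I_p = ½(3.05)(0.146)² = 0.03251 kg·m². Taking the sense of the bullet's angular momentum as positive, L_{bullet} = m v R = (0.0149)(278)(0.146) = 0.6048 kg·m²/s.
L_i = +I_p ω_p + m v R = +(0.03251)(6.10) + 0.6048 = 0.8031 kg·m²/s.
After sticking, I_f = I_p + m R² = 0.03251 + (0.0149)(0.146)² = 0.03282 kg·m².
ω_f = L_i / I_f = 0.8031 / 0.03282 = 24.47 rad/s.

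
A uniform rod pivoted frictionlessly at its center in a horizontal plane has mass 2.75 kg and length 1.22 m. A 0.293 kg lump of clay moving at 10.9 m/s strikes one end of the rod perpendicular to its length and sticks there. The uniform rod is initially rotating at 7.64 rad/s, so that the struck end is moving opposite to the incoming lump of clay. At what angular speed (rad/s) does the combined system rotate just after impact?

The axle reaction passes through the pivot and exerts no torque about it; angular momentum about the pivot is conserved through the impact.
I_p = (1/12)(2.75)(1.22)² = 0.3411 kg·m². Taking the sense of the lump of clay's angular momentum as positive, L_{lump} = m v R = (0.293)(10.9)(1.22/2) = 1.948 kg·m²/s.
L_i = −I_p ω_p + m v R = −(0.3411)(7.64) + 1.948 = -0.6578 kg·m²/s.
After sticking, I_f = I_p + m R² = 0.3411 + (0.293)(1.22/2)² = 0.4501 kg·m².
ω_f = L_i / I_f = -0.6578 / 0.4501 = -1.461 rad/s.

|ω_f| ≈ 1.46 rad/s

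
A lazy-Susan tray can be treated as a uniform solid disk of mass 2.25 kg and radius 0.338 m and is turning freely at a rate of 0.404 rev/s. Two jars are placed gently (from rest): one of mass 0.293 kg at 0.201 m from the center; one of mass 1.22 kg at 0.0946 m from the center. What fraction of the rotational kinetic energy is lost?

fraction ≈ 0.150

No external torque acts about the center; L_before = L_after.
I_p = ½(2.25)(0.338)² = 0.1285 kg·m².
Added inertia Σmr² = (0.293)(0.201)² + (1.22)(0.0946)² = 0.02276 kg·m²; I_f = 0.1285 + 0.02276 = 0.1513 kg·m².
ω_f = I_p ω_i / I_f = (0.1285)(0.404) / 0.1513 = 0.3432 rev/s.
KE_i = ½(0.1285)(2.538 rad/s)² = 0.4141 J; KE_f = ½(0.1513)(2.157)² = 0.3518 J.
Fraction lost = 0.1504.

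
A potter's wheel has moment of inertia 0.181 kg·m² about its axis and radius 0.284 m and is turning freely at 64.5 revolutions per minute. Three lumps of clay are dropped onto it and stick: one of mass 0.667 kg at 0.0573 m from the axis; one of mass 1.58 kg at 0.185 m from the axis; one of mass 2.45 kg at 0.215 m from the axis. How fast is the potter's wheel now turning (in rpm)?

No external torque acts about the axis; L_before = L_after.
Added inertia Σmr² = (0.667)(0.0573)² + (1.58)(0.185)² + (2.45)(0.215)² = 0.1695 kg·m²; I_f = 0.1810 + 0.1695 = 0.3505 kg·m².
ω_f = I_p ω_i / I_f = (0.1810)(64.5) / 0.3505 = 33.31 rpm.

ω_f ≈ 33.3 rpm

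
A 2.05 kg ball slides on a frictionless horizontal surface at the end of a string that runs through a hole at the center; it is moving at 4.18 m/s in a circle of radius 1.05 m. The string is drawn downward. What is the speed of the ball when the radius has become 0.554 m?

v₂ ≈ 7.92 m/s

The only horizontal force on the mass is along the cord (radial), so it exerts no torque about the hole and angular momentum m v r is conserved.
v₂ = v₁ r₁ / r₂ = (4.18)(1.05) / (0.554) = 7.922 m/s.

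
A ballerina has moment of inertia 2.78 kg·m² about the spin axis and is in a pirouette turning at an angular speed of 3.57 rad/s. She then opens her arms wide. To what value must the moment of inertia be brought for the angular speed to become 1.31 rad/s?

I₂ ≈ 7.58 kg·m²

No external torque acts about the spin axis, so angular momentum is conserved.
I₂ = I₁ω₁ / ω₂ = (2.78)(3.57) / (1.31) = 7.576 kg·m².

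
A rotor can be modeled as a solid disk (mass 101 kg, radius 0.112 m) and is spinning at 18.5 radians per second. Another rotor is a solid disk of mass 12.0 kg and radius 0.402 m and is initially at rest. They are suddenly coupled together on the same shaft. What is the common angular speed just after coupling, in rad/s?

|ω_f| ≈ 7.31 rad/s

No external torque acts about the common axis, so total angular momentum is conserved.
Moments of inertia: I_A = ½(101)(0.112)² = 0.6335 kg·m²; I_B = ½(12.0)(0.402)² = 0.9696 kg·m².
Taking A's sense as positive: L = (0.6335)(18.5) = 11.72 kg·m²·rad/s.
Combined I = 0.6335 + 0.9696 = 1.603 kg·m².
ω_f = L / I = 11.72 / 1.603 = 7.310 rad/s.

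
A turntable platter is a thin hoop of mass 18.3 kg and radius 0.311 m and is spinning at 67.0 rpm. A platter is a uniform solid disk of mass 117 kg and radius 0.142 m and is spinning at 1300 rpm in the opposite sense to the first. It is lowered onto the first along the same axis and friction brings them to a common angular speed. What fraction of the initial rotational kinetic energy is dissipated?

fraction ≈ 0.661

No external torque acts about the common axis, so total angular momentum is conserved.
Moments of inertia: I_A = (18.3)(0.311)² = 1.770 kg·m²; I_B = ½(117)(0.142)² = 1.180 kg·m².
Taking A's sense as positive: L = (1.770)(67.0) − (1.180)(1300) = -1415 kg·m²·rpm.
Combined I = 1.770 + 1.180 = 2.950 kg·m².
ω_f = L / I = -1415 / 2.950 = -479.7 rpm.
KE_i = ½ΣIω² = 10970 J; KE_f = ½(2.950)(50.23)² = 3721 J.
Fraction dissipated = (KE_i − KE_f)/KE_i = 0.6609.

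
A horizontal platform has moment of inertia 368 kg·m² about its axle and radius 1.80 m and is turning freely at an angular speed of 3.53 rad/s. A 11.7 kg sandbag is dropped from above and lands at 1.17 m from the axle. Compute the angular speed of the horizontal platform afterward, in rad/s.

ω_f ≈ 3.38 rad/s

The added mass arrives with no angular momentum about the axle, and any external torque about the axle is negligible, so the system's angular momentum is conserved.
Added inertia Σmr² = (11.7)(1.17)² = 16.02 kg·m²; I_f = 368.0 + 16.02 = 384.0 kg·m².
ω_f = I_p ω_i / I_f = (368.0)(3.53) / 384.0 = 3.383 rad/s.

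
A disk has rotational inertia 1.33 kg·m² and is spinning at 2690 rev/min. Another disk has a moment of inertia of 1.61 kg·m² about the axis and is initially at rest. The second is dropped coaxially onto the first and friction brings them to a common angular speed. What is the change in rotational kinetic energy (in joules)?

ΔKE ≈ -28900 J

No external torque acts about the common axis, so total angular momentum is conserved.
Taking A's sense as positive: L = (1.330)(2690) = 3578 kg·m²·rpm.
Combined I = 1.330 + 1.610 = 2.940 kg·m².
ω_f = L / I = 3578 / 2.940 = 1217 rpm.
KE_i = ½ΣIω² = 52770 J; KE_f = ½(2.940)(127.4)² = 23870 J.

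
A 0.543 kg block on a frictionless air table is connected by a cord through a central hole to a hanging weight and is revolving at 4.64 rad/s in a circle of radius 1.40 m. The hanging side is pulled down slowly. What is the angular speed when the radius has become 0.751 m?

The constraining force is radial, so m r² ω about the center is conserved.
ω₂ = ω₁ (r₁/r₂)² = (4.64)(1.40/0.751)² = 16.12 rad/s.

ω₂ ≈ 16.1 rad/s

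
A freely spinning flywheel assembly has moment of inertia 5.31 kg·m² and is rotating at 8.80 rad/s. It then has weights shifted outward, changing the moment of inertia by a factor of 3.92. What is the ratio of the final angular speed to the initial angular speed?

Angular momentum about the spin axis is conserved since the torque about it is zero.
I₂ = 3.92 × 5.31 = 20.82 kg·m².
ω₂/ω₁ = I₁/I₂ = 5.310 / 20.82 = 0.2551.

ω₂/ω₁ ≈ 0.255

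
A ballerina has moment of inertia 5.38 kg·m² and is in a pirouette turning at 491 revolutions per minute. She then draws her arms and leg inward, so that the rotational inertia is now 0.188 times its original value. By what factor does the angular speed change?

ω₂/ω₁ ≈ 5.32

With no external torque about the axis, L is conserved: I₁ω₁ = I₂ω₂.
I₂ = 0.188 × 5.38 = 1.011 kg·m².
ω₂/ω₁ = I₁/I₂ = 5.380 / 1.011 = 5.319.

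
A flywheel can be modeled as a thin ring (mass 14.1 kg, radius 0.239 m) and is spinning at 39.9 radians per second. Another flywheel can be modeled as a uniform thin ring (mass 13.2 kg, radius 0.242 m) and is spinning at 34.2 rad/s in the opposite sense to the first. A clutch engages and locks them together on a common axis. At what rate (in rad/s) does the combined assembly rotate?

No external torque acts about the common axis, so total angular momentum is conserved.
Moments of inertia: I_A = (14.1)(0.239)² = 0.8054 kg·m²; I_B = (13.2)(0.242)² = 0.7730 kg·m².
Taking A's sense as positive: L = (0.8054)(39.9) − (0.7730)(34.2) = 5.698 kg·m²·rad/s.
Combined I = 0.8054 + 0.7730 = 1.578 kg·m².
ω_f = L / I = 5.698 / 1.578 = 3.610 rad/s.

|ω_f| ≈ 3.61 rad/s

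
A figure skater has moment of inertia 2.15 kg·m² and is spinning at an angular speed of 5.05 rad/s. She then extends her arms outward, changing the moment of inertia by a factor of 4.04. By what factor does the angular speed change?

ω₂/ω₁ ≈ 0.248

No external torque acts about the spin axis, so angular momentum is conserved.
I₂ = 4.04 × 2.15 = 8.686 kg·m².
ω₂/ω₁ = I₁/I₂ = 2.150 / 8.686 = 0.2475.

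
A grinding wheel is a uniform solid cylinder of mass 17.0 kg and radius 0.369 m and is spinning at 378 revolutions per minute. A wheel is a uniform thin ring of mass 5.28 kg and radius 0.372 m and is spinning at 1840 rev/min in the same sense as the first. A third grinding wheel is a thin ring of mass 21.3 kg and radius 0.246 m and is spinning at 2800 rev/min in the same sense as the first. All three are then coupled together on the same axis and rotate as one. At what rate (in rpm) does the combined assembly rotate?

|ω_f| ≈ 1700 rpm

The coupling torques are internal; angular momentum about the shared axis is conserved.
Moments of inertia: I_A = ½(17.0)(0.369)² = 1.157 kg·m²; I_B = (5.28)(0.372)² = 0.7307 kg·m²; I_C = (21.3)(0.246)² = 1.289 kg·m².
Taking A's sense as positive: L = (1.157)(378) + (0.7307)(1840) + (1.289)(2800) = 5391 kg·m²·rpm.
Combined I = 1.157 + 0.7307 + 1.289 = 3.177 kg·m².
ω_f = L / I = 5391 / 3.177 = 1697 rpm.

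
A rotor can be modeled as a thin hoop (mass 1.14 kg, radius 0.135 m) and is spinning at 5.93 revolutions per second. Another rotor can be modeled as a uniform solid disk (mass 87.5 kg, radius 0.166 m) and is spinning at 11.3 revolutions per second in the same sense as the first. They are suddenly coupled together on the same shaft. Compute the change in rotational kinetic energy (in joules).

The coupling torques are internal; angular momentum about the shared axis is conserved.
Moments of inertia: I_A = (1.14)(0.135)² = 0.02078 kg·m²; I_B = ½(87.5)(0.166)² = 1.206 kg·m².
Taking A's sense as positive: L = (0.02078)(5.93) + (1.206)(11.3) = 13.75 kg·m²·rev/s.
Combined I = 0.02078 + 1.206 = 1.226 kg·m².
ω_f = L / I = 13.75 / 1.226 = 11.21 rev/s.
KE_i = ½ΣIω² = 3053 J; KE_f = ½(1.226)(70.43)² = 3041 J.

ΔKE ≈ -11.6 J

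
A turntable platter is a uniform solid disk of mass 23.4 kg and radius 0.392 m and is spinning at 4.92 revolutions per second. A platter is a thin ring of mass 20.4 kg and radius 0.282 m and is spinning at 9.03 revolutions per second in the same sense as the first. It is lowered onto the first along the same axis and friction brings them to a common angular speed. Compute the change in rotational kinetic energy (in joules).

The coupling torques are internal; angular momentum about the shared axis is conserved.
Moments of inertia: I_A = ½(23.4)(0.392)² = 1.798 kg·m²; I_B = (20.4)(0.282)² = 1.622 kg·m².
Taking A's sense as positive: L = (1.798)(4.92) + (1.622)(9.03) = 23.49 kg·m²·rev/s.
Combined I = 1.798 + 1.622 = 3.420 kg·m².
ω_f = L / I = 23.49 / 3.420 = 6.870 rev/s.
KE_i = ½ΣIω² = 3470 J; KE_f = ½(3.420)(43.16)² = 3186 J.

ΔKE ≈ -284 J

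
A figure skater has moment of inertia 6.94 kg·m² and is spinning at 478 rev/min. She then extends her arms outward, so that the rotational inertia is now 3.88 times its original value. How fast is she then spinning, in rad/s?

No external torque acts about the spin axis, so angular momentum is conserved.
I₂ = 3.88 × 6.94 = 26.93 kg·m².
ω₂ = I₁ω₁ / I₂ = (6.940)(478 rpm) / (26.93) = 123.2 rpm = 12.90 rad/s.

ω₂ ≈ 12.9 rad/s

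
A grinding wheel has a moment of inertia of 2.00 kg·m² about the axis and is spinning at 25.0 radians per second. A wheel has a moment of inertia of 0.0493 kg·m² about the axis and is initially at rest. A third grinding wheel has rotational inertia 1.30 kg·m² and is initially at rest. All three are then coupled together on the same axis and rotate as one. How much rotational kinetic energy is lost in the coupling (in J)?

ΔKE lost ≈ 252 J

The coupling torques are internal; angular momentum about the shared axis is conserved.
Taking A's sense as positive: L = (2.000)(25.0) = 50.00 kg·m²·rad/s.
Combined I = 2.000 + 0.04930 + 1.300 = 3.349 kg·m².
ω_f = L / I = 50.00 / 3.349 = 14.93 rad/s.
KE_i = ½ΣIω² = 625.0 J; KE_f = ½(3.349)(14.93)² = 373.2 J.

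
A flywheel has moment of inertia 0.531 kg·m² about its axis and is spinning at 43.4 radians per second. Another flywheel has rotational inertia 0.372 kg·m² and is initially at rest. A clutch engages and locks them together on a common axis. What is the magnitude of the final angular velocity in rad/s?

No external torque acts about the common axis, so total angular momentum is conserved.
Taking A's sense as positive: L = (0.5310)(43.4) = 23.05 kg·m²·rad/s.
Combined I = 0.5310 + 0.3720 = 0.9030 kg·m².
ω_f = L / I = 23.05 / 0.9030 = 25.52 rad/s.

|ω_f| ≈ 25.5 rad/s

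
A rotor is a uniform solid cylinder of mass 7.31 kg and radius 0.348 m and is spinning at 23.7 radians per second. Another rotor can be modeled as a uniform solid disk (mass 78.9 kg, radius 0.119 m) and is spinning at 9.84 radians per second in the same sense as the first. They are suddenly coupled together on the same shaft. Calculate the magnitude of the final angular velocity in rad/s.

The coupling torques are internal; angular momentum about the shared axis is conserved.
Moments of inertia: I_A = ½(7.31)(0.348)² = 0.4426 kg·m²; I_B = ½(78.9)(0.119)² = 0.5587 kg·m².
Taking A's sense as positive: L = (0.4426)(23.7) + (0.5587)(9.84) = 15.99 kg·m²·rad/s.
Combined I = 0.4426 + 0.5587 = 1.001 kg·m².
ω_f = L / I = 15.99 / 1.001 = 15.97 rad/s.

|ω_f| ≈ 16.0 rad/s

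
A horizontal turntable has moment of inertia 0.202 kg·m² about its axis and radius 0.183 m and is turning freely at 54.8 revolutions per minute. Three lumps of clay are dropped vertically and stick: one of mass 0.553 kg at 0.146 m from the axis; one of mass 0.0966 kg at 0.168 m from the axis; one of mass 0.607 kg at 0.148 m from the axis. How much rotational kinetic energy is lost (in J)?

energy lost ≈ 0.403 J

No external torque acts about the axis; L_before = L_after.
Added inertia Σmr² = (0.553)(0.146)² + (0.0966)(0.168)² + (0.607)(0.148)² = 0.02781 kg·m²; I_f = 0.2020 + 0.02781 = 0.2298 kg·m².
ω_f = I_p ω_i / I_f = (0.2020)(54.8) / 0.2298 = 48.17 rpm.
KE_i = ½(0.2020)(5.739 rad/s)² = 3.326 J; KE_f = ½(0.2298)(5.044)² = 2.924 J.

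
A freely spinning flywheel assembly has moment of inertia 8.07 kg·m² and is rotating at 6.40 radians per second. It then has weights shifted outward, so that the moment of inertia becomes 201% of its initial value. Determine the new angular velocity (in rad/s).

With no external torque about the axis, L is conserved: I₁ω₁ = I₂ω₂.
I₂ = 2.01 × 8.07 = 16.22 kg·m².
ω₂ = I₁ω₁ / I₂ = (8.070)(6.40 rad/s) / (16.22) = 3.184 rad/s.

ω₂ ≈ 3.18 rad/s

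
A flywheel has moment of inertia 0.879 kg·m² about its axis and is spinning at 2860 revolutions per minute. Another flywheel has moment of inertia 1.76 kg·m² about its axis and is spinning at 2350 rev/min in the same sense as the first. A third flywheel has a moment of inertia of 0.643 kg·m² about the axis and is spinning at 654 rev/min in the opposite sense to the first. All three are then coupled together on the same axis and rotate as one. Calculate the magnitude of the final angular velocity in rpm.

No external torque acts about the common axis, so total angular momentum is conserved.
Taking A's sense as positive: L = (0.8790)(2860) + (1.760)(2350) − (0.6430)(654) = 6229 kg·m²·rpm.
Combined I = 0.8790 + 1.760 + 0.6430 = 3.282 kg·m².
ω_f = L / I = 6229 / 3.282 = 1898 rpm.

|ω_f| ≈ 1900 rpm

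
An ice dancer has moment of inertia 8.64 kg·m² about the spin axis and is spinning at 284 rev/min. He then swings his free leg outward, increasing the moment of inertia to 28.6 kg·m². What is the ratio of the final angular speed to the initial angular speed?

Angular momentum about the spin axis is conserved since the torque about it is zero.
ω₂/ω₁ = I₁/I₂ = 8.640 / 28.60 = 0.3021.

ω₂/ω₁ ≈ 0.302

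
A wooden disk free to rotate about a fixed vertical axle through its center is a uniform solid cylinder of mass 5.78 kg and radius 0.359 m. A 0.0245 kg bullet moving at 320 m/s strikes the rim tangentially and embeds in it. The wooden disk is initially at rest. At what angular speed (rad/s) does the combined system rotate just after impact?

About the axle the impulsive forces during the collision are internal, so angular momentum about that axis is conserved.
I_p = ½(5.78)(0.359)² = 0.3725 kg·m². Taking the sense of the bullet's angular momentum as positive, L_{bullet} = m v R = (0.0245)(320)(0.359) = 2.815 kg·m²/s.
L_i = 0 + 2.815 = 2.815 kg·m²/s.
After sticking, I_f = I_p + m R² = 0.3725 + (0.0245)(0.359)² = 0.3756 kg·m².
ω_f = L_i / I_f = 2.815 / 0.3756 = 7.493 rad/s.

|ω_f| ≈ 7.49 rad/s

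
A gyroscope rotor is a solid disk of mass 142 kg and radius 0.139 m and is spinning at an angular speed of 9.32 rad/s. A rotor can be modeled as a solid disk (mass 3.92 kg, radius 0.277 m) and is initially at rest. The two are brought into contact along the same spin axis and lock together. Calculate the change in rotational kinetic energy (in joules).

ΔKE ≈ -5.89 J

No external torque acts about the common axis, so total angular momentum is conserved.
Moments of inertia: I_A = ½(142)(0.139)² = 1.372 kg·m²; I_B = ½(3.92)(0.277)² = 0.1504 kg·m².
Taking A's sense as positive: L = (1.372)(9.32) = 12.79 kg·m²·rad/s.
Combined I = 1.372 + 0.1504 = 1.522 kg·m².
ω_f = L / I = 12.79 / 1.522 = 8.399 rad/s.
KE_i = ½ΣIω² = 59.58 J; KE_f = ½(1.522)(8.399)² = 53.69 J.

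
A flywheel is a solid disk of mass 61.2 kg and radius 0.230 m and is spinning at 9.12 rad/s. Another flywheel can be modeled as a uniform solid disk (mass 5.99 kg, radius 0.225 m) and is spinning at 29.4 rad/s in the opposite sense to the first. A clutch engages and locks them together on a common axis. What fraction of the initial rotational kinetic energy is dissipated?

fraction ≈ 0.774

No external torque acts about the common axis, so total angular momentum is conserved.
Moments of inertia: I_A = ½(61.2)(0.230)² = 1.619 kg·m²; I_B = ½(5.99)(0.225)² = 0.1516 kg·m².
Taking A's sense as positive: L = (1.619)(9.12) − (0.1516)(29.4) = 10.31 kg·m²·rad/s.
Combined I = 1.619 + 0.1516 = 1.770 kg·m².
ω_f = L / I = 10.31 / 1.770 = 5.821 rad/s.
KE_i = ½ΣIω² = 132.8 J; KE_f = ½(1.770)(5.821)² = 29.99 J.
Fraction dissipated = (KE_i − KE_f)/KE_i = 0.7742.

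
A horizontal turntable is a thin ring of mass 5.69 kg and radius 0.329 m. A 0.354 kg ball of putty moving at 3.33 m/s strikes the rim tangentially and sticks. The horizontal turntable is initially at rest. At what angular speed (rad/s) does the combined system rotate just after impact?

About the axle the impulsive forces during the collision are internal, so angular momentum about that axis is conserved.
I_p = (5.69)(0.329)² = 0.6159 kg·m². Taking the sense of the ball of putty's angular momentum as positive, L_{ball} = m v R = (0.354)(3.33)(0.329) = 0.3878 kg·m²/s.
L_i = 0 + 0.3878 = 0.3878 kg·m²/s.
After sticking, I_f = I_p + m R² = 0.6159 + (0.354)(0.329)² = 0.6542 kg·m².
ω_f = L_i / I_f = 0.3878 / 0.6542 = 0.5928 rad/s.

|ω_f| ≈ 0.593 rad/s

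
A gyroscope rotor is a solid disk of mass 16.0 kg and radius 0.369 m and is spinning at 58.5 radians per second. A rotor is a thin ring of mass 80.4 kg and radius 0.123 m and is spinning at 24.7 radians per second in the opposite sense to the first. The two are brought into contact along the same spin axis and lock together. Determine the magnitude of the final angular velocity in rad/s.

No external torque acts about the common axis, so total angular momentum is conserved.
Moments of inertia: I_A = ½(16.0)(0.369)² = 1.089 kg·m²; I_B = (80.4)(0.123)² = 1.216 kg·m².
Taking A's sense as positive: L = (1.089)(58.5) − (1.216)(24.7) = 33.68 kg·m²·rad/s.
Combined I = 1.089 + 1.216 = 2.306 kg·m².
ω_f = L / I = 33.68 / 2.306 = 14.61 rad/s.

|ω_f| ≈ 14.6 rad/s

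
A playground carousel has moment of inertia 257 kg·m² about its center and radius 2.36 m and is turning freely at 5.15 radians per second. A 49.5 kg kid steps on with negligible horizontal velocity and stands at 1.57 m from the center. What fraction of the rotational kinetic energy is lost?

No external torque acts about the center; L_before = L_after.
Added inertia Σmr² = (49.5)(1.57)² = 122.0 kg·m²; I_f = 257.0 + 122.0 = 379.0 kg·m².
ω_f = I_p ω_i / I_f = (257.0)(5.15) / 379.0 = 3.492 rad/s.
KE_i = ½(257.0)(5.150 rad/s)² = 3408 J; KE_f = ½(379.0)(3.492)² = 2311 J.
Fraction lost = 0.3219.

fraction ≈ 0.322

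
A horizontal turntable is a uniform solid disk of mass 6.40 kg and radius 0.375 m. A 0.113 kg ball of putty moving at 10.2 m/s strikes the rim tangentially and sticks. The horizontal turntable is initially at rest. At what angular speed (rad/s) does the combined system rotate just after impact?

The axle reaction passes through the axle and exerts no torque about it; angular momentum about the axle is conserved through the impact.
I_p = ½(6.40)(0.375)² = 0.4500 kg·m². Taking the sense of the ball of putty's angular momentum as positive, L_{ball} = m v R = (0.113)(10.2)(0.375) = 0.4322 kg·m²/s.
L_i = 0 + 0.4322 = 0.4322 kg·m²/s.
After sticking, I_f = I_p + m R² = 0.4500 + (0.113)(0.375)² = 0.4659 kg·m².
ω_f = L_i / I_f = 0.4322 / 0.4659 = 0.9277 rad/s.

|ω_f| ≈ 0.928 rad/s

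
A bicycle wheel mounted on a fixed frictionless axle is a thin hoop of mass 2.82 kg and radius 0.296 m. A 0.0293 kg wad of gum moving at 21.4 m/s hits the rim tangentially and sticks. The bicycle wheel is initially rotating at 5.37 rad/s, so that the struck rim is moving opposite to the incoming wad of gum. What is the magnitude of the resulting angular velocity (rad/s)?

|ω_f| ≈ 4.57 rad/s

About the axle the impulsive forces during the collision are internal, so angular momentum about that axis is conserved.
I_p = (2.82)(0.296)² = 0.2471 kg·m². Taking the sense of the wad of gum's angular momentum as positive, L_{wad} = m v R = (0.0293)(21.4)(0.296) = 0.1856 kg·m²/s.
L_i = −I_p ω_p + m v R = −(0.2471)(5.37) + 0.1856 = -1.141 kg·m²/s.
After sticking, I_f = I_p + m R² = 0.2471 + (0.0293)(0.296)² = 0.2496 kg·m².
ω_f = L_i / I_f = -1.141 / 0.2496 = -4.571 rad/s.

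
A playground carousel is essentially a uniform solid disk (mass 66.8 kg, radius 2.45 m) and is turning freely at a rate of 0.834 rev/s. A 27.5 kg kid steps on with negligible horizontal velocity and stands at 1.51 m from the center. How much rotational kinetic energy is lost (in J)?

energy lost ≈ 656 J

No external torque acts about the center; L_before = L_after.
I_p = ½(66.8)(2.45)² = 200.5 kg·m².
Added inertia Σmr² = (27.5)(1.51)² = 62.70 kg·m²; I_f = 200.5 + 62.70 = 263.2 kg·m².
ω_f = I_p ω_i / I_f = (200.5)(0.834) / 263.2 = 0.6353 rev/s.
KE_i = ½(200.5)(5.240 rad/s)² = 2753 J; KE_f = ½(263.2)(3.992)² = 2097 J.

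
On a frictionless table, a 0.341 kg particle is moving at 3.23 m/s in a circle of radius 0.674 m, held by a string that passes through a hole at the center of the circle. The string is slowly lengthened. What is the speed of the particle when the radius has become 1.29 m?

Central (radial) force ⇒ zero torque about the center ⇒ m v r is constant.
v₂ = v₁ r₁ / r₂ = (3.23)(0.674) / (1.29) = 1.688 m/s.

v₂ ≈ 1.69 m/s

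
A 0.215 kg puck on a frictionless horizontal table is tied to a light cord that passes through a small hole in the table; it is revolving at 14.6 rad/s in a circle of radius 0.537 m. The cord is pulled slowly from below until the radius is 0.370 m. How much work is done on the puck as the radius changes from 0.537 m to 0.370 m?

The constraining force is radial, so m r² ω about the center is conserved.
ω₂ = ω₁ (r₁/r₂)² = (14.6)(0.537/0.370)² = 30.75 rad/s.
W = ΔKE = ½m(v₂² − v₁²) = 7.311 J.

W ≈ 7.31 J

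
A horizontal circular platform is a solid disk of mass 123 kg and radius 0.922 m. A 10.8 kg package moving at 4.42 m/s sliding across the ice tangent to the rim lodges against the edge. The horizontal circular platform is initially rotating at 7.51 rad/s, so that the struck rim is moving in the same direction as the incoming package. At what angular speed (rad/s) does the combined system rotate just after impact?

|ω_f| ≈ 7.10 rad/s

The axle reaction passes through the central axle and exerts no torque about it; angular momentum about the central axle is conserved through the impact.
I_p = ½(123)(0.922)² = 52.28 kg·m². Taking the sense of the package's angular momentum as positive, L_{package} = m v R = (10.8)(4.42)(0.922) = 44.01 kg·m²/s.
L_i = +I_p ω_p + m v R = +(52.28)(7.51) + 44.01 = 436.6 kg·m²/s.
After sticking, I_f = I_p + m R² = 52.28 + (10.8)(0.922)² = 61.46 kg·m².
ω_f = L_i / I_f = 436.6 / 61.46 = 7.104 rad/s.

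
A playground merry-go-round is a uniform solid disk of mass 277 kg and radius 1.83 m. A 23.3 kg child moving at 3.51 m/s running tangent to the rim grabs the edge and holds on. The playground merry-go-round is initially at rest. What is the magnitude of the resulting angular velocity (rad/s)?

|ω_f| ≈ 0.276 rad/s

About the axle the impulsive forces during the collision are internal, so angular momentum about that axis is conserved.
I_p = ½(277)(1.83)² = 463.8 kg·m². Taking the sense of the child's angular momentum as positive, L_{child} = m v R = (23.3)(3.51)(1.83) = 149.7 kg·m²/s.
L_i = 0 + 149.7 = 149.7 kg·m²/s.
After sticking, I_f = I_p + m R² = 463.8 + (23.3)(1.83)² = 541.9 kg·m².
ω_f = L_i / I_f = 149.7 / 541.9 = 0.2762 rad/s.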